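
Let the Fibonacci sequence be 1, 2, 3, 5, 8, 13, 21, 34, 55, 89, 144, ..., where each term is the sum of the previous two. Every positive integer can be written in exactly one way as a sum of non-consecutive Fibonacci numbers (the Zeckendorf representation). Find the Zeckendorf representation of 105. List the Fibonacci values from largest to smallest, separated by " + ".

89 + 13 + 3

largest Fibonacci ≤ 105 is 89; 105 − 89 = 16
largest Fibonacci ≤ 16 is 13; 16 − 13 = 3
largest Fibonacci ≤ 3 is 3; 3 − 3 = 0
So 105 = 89 + 13 + 3, with no two terms consecutive in the sequence.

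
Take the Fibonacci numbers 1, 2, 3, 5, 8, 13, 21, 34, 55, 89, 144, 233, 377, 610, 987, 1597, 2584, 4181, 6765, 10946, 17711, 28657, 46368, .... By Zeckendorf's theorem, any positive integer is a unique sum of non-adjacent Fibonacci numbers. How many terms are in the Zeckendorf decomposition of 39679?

4

Greedy algorithm:
take 28657 (≤ 39679); 39679 − 28657 = 11022
take 10946 (≤ 11022); 11022 − 10946 = 76
take 55 (≤ 76); 76 − 55 = 21
take 21 (≤ 21); 21 − 21 = 0
39679 = 28657 + 10946 + 55 + 21, which has 4 terms.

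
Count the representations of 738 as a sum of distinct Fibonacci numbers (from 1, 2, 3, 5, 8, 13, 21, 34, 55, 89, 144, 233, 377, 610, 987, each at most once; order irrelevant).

19

Starting from the Zeckendorf form and repeatedly splitting a term F_k into F_{k−1} + F_{k−2} (when neither is already used) reaches every representation.
738 = 610+89+34+5 = 610+89+34+3+2 = 610+89+21+13+5 = … (16 more), for 19 in all.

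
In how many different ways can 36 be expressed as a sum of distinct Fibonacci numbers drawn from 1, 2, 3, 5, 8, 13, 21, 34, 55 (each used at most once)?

Each representation comes from the Zeckendorf form by replacing some F_k with F_{k−1} + F_{k−2} where possible.
36 = 34+2 = 21+13+2 = 21+8+5+2 — 3 representations.

3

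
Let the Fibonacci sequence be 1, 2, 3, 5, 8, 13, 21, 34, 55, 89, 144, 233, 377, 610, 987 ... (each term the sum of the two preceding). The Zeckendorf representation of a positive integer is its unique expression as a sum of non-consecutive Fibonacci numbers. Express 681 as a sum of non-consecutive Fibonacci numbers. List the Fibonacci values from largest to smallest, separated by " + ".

610 + 55 + 13 + 3

Greedily peel off the largest Fibonacci term at each step:
610 ≤ 681 < 987, so take 610; remainder 71
55 ≤ 71 < 89, so take 55; remainder 16
13 ≤ 16 < 21, so take 13; remainder 3
3 ≤ 3 < 5, so take 3; remainder 0
So 681 = 610 + 55 + 13 + 3, with no two terms consecutive in the sequence.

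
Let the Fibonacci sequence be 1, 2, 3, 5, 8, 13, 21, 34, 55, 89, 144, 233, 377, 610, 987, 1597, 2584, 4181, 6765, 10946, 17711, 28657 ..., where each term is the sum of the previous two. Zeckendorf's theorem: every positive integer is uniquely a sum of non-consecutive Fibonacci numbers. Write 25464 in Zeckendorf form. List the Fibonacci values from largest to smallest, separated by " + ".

17711 + 6765 + 987 + 1

Greedy algorithm:
subtract 17711 from 25464: 7753 remains
subtract 6765 from 7753: 988 remains
subtract 987 from 988: 1 remains
subtract 1 from 1: 0 remains
So 25464 = 17711 + 6765 + 987 + 1, with no two terms consecutive in the sequence.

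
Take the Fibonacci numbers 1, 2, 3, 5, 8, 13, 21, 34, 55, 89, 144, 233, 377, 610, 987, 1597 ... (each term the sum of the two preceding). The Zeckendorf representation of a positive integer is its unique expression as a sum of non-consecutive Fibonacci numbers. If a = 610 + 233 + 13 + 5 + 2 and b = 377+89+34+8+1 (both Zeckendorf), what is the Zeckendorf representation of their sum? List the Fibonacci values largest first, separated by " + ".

The two numbers are 863 and 509, so their sum is 1372.
Repeatedly subtract the largest Fibonacci number that fits:
1372: greatest Fibonacci not exceeding it is 987, leaving 385
385: greatest Fibonacci not exceeding it is 377, leaving 8
8: greatest Fibonacci not exceeding it is 8, leaving 0

987 + 377 + 8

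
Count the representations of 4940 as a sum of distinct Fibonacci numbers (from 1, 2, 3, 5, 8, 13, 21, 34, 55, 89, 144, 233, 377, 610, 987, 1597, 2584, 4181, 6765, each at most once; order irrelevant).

Each representation comes from the Zeckendorf form by replacing some F_k with F_{k−1} + F_{k−2} where possible.
4940 = 4181+610+144+5 = 4181+610+144+3+2 = 4181+610+89+55+5 = 4181+377+233+144+5 = 4181+610+89+55+3+2 = … (35 more), for 40 in all.

40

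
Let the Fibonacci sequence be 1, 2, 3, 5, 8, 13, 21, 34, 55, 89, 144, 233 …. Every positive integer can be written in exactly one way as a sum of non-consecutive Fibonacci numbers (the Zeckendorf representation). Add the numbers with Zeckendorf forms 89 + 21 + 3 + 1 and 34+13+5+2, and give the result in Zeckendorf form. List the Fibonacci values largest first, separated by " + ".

144 + 21 + 3

The two numbers are 114 and 54, so their sum is 168.
subtract 144 from 168: 24 remains
subtract 21 from 24: 3 remains
subtract 3 from 3: 0 remains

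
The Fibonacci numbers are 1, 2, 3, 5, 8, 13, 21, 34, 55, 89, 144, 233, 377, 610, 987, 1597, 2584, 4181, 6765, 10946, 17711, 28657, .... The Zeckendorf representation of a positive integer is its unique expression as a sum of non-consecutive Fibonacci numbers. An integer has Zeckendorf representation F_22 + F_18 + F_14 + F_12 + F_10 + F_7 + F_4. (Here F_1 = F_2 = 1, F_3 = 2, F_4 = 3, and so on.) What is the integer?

F_22 + F_18 + F_14 + F_12 + F_10 + F_7 + F_4 = 17711 + 2584 + 377 + 144 + 55 + 13 + 3 = 20887.

20887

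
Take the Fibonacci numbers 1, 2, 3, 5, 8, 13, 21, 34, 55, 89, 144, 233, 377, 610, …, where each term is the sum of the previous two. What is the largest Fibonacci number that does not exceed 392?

377 ≤ 392 < 610, so the largest Fibonacci number not exceeding 392 is 377.

377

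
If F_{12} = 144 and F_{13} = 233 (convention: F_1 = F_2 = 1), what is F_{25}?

By F_{2k+1} = F_k² + F_{k+1}²: F_{25} = 144² + 233² = 20736 + 54289 = 75025.

75025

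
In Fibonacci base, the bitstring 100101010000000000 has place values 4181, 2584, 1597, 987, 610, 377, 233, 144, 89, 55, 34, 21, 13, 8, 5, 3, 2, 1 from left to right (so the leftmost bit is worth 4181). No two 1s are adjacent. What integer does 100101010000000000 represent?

Summing the place values of the 1 bits: 4181 + 987 + 377 + 144 = 5689.

5689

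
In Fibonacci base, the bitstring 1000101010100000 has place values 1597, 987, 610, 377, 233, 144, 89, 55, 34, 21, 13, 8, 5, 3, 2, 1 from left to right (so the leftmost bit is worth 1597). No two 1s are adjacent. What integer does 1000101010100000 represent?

Summing the place values of the 1 bits: 1597 + 233 + 89 + 34 + 13 = 1966.

1966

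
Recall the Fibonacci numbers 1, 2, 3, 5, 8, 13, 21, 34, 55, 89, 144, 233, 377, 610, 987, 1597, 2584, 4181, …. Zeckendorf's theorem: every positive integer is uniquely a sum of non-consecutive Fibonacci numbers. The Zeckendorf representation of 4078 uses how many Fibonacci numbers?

7

4078: greatest Fibonacci not exceeding it is 2584, leaving 1494
1494: greatest Fibonacci not exceeding it is 987, leaving 507
507: greatest Fibonacci not exceeding it is 377, leaving 130
130: greatest Fibonacci not exceeding it is 89, leaving 41
41: greatest Fibonacci not exceeding it is 34, leaving 7
7: greatest Fibonacci not exceeding it is 5, leaving 2
2: greatest Fibonacci not exceeding it is 2, leaving 0
4078 = 2584 + 987 + 377 + 89 + 34 + 5 + 2, which has 7 terms.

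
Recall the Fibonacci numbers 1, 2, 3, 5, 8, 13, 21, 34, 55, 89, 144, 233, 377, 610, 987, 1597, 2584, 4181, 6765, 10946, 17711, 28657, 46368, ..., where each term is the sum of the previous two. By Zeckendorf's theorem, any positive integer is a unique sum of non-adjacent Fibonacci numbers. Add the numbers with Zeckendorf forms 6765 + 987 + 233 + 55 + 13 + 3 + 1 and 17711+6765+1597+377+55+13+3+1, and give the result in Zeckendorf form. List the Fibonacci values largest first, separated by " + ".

28657 + 4181 + 1597 + 144

The two numbers are 8057 and 26522, so their sum is 34579.
largest Fibonacci ≤ 34579 is 28657; 34579 − 28657 = 5922
largest Fibonacci ≤ 5922 is 4181; 5922 − 4181 = 1741
largest Fibonacci ≤ 1741 is 1597; 1741 − 1597 = 144
largest Fibonacci ≤ 144 is 144; 144 − 144 = 0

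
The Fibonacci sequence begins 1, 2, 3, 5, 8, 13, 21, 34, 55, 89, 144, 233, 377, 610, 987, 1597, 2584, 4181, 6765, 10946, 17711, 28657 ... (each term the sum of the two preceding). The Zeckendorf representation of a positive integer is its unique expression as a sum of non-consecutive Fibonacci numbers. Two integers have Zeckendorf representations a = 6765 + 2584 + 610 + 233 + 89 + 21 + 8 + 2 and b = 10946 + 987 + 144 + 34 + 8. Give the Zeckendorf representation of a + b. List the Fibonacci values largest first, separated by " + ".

17711 + 4181 + 377 + 144 + 13 + 5

The two numbers are 10312 and 12119, so their sum is 22431.
17711 ≤ 22431 < 28657, so take 17711; remainder 4720
4181 ≤ 4720 < 6765, so take 4181; remainder 539
377 ≤ 539 < 610, so take 377; remainder 162
144 ≤ 162 < 233, so take 144; remainder 18
13 ≤ 18 < 21, so take 13; remainder 5
5 ≤ 5 < 8, so take 5; remainder 0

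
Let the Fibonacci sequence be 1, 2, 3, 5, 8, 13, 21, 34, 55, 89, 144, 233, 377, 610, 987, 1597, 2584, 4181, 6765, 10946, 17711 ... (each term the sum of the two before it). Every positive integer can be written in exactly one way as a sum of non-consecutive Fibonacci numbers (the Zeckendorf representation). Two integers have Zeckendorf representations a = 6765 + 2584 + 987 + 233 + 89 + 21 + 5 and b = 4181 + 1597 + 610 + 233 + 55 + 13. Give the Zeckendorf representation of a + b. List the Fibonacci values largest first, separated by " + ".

The two numbers are 10684 and 6689, so their sum is 17373.
Greedy algorithm:
subtract 10946 from 17373: 6427 remains
subtract 4181 from 6427: 2246 remains
subtract 1597 from 2246: 649 remains
subtract 610 from 649: 39 remains
subtract 34 from 39: 5 remains
subtract 5 from 5: 0 remains

10946 + 4181 + 1597 + 610 + 34 + 5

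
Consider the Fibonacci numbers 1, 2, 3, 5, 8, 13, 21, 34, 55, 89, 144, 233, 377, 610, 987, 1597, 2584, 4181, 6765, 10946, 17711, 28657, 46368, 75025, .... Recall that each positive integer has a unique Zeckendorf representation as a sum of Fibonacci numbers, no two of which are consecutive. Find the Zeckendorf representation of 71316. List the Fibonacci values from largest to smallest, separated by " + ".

46368 + 17711 + 6765 + 377 + 89 + 5 + 1

Greedily peel off the largest Fibonacci term at each step:
take 46368 (≤ 71316); 71316 − 46368 = 24948
take 17711 (≤ 24948); 24948 − 17711 = 7237
take 6765 (≤ 7237); 7237 − 6765 = 472
take 377 (≤ 472); 472 − 377 = 95
take 89 (≤ 95); 95 − 89 = 6
take 5 (≤ 6); 6 − 5 = 1
take 1 (≤ 1); 1 − 1 = 0
So 71316 = 46368 + 17711 + 6765 + 377 + 89 + 5 + 1, with no two terms consecutive in the sequence.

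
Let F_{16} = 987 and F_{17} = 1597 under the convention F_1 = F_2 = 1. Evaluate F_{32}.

2178309

By the doubling identity F_{2k} = F_k(2F_{k+1} − F_k): F_{32} = 987·(2·1597 − 987) = 987·2207 = 2178309.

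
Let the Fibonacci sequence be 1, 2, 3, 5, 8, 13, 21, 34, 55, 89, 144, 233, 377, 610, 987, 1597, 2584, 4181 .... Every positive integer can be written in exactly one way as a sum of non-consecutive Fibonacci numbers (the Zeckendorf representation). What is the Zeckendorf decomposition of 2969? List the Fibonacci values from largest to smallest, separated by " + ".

Repeatedly subtract the largest Fibonacci number that fits:
2969: greatest Fibonacci not exceeding it is 2584, leaving 385
385: greatest Fibonacci not exceeding it is 377, leaving 8
8: greatest Fibonacci not exceeding it is 8, leaving 0
So 2969 = 2584 + 377 + 8, with no two terms consecutive in the sequence.

2584 + 377 + 8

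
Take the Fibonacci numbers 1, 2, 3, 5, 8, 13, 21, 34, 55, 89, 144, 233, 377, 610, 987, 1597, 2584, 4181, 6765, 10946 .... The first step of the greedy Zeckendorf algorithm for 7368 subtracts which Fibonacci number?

6765 ≤ 7368 < 10946, so the largest Fibonacci number not exceeding 7368 is 6765.

6765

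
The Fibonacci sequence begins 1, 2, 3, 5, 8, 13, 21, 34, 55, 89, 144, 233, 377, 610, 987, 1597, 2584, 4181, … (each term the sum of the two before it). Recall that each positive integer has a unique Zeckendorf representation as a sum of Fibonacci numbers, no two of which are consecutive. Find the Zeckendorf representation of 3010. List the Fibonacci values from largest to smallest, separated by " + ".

2584 + 377 + 34 + 13 + 2

Greedily peel off the largest Fibonacci term at each step:
largest Fibonacci ≤ 3010 is 2584; 3010 − 2584 = 426
largest Fibonacci ≤ 426 is 377; 426 − 377 = 49
largest Fibonacci ≤ 49 is 34; 49 − 34 = 15
largest Fibonacci ≤ 15 is 13; 15 − 13 = 2
largest Fibonacci ≤ 2 is 2; 2 − 2 = 0
So 3010 = 2584 + 377 + 34 + 13 + 2, with no two terms consecutive in the sequence.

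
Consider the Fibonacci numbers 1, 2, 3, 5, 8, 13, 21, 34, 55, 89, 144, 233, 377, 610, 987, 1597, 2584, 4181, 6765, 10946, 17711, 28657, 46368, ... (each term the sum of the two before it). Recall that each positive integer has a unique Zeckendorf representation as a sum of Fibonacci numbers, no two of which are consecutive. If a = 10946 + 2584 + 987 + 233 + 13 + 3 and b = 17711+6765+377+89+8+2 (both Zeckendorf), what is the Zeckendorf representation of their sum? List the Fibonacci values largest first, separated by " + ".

The two numbers are 14766 and 24952, so their sum is 39718.
subtract 28657 from 39718: 11061 remains
subtract 10946 from 11061: 115 remains
subtract 89 from 115: 26 remains
subtract 21 from 26: 5 remains
subtract 5 from 5: 0 remains

28657 + 10946 + 89 + 21 + 5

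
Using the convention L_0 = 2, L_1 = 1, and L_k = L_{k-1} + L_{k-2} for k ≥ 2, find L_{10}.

123

Iterating the recurrence up to L_{4} = 7 and L_{3} = 4:
L_{5} = L_{4} + L_{3} = 7 + 4 = 11
L_{6} = L_{5} + L_{4} = 11 + 7 = 18
L_{7} = L_{6} + L_{5} = 18 + 11 = 29
L_{8} = L_{7} + L_{6} = 29 + 18 = 47
L_{9} = L_{8} + L_{7} = 47 + 29 = 76
L_{10} = L_{9} + L_{8} = 76 + 47 = 123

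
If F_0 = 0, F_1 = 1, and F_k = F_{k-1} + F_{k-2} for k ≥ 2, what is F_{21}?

Iterating the recurrence up to F_{14} = 377 and F_{13} = 233:
F_{15} = F_{14} + F_{13} = 377 + 233 = 610
F_{16} = F_{15} + F_{14} = 610 + 377 = 987
F_{17} = F_{16} + F_{15} = 987 + 610 = 1597
F_{18} = F_{17} + F_{16} = 1597 + 987 = 2584
F_{19} = F_{18} + F_{17} = 2584 + 1597 = 4181
F_{20} = F_{19} + F_{18} = 4181 + 2584 = 6765
F_{21} = F_{20} + F_{19} = 6765 + 4181 = 10946

10946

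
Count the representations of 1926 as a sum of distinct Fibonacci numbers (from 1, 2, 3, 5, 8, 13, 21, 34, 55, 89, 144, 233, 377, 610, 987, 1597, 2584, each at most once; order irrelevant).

1926 = 1597+233+89+5+2 = 1597+233+55+34+5+2 = 987+610+233+89+5+2 = 1597+233+55+21+13+5+2 = 1597+144+89+55+34+5+2 = … (7 more), for 12 in all.

12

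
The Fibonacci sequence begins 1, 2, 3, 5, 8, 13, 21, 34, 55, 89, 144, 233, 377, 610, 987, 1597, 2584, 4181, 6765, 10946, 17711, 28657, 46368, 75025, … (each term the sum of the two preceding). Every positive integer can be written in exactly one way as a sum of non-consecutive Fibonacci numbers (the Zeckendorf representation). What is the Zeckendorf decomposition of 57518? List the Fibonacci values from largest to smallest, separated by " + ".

57518 − 46368 = 11150
11150 − 10946 = 204
204 − 144 = 60
60 − 55 = 5
5 − 5 = 0
So 57518 = 46368 + 10946 + 144 + 55 + 5, with no two terms consecutive in the sequence.

46368 + 10946 + 144 + 55 + 5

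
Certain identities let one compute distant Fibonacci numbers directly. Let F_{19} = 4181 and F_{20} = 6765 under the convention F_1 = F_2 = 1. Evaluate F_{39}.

By F_{2k+1} = F_k² + F_{k+1}²: F_{39} = 4181² + 6765² = 17480761 + 45765225 = 63245986.

63245986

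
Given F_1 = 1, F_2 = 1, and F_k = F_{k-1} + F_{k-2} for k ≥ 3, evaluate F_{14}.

377

Iterating the recurrence up to F_{10} = 55 and F_{9} = 34:
F_{11} = F_{10} + F_{9} = 55 + 34 = 89
F_{12} = F_{11} + F_{10} = 89 + 55 = 144
F_{13} = F_{12} + F_{11} = 144 + 89 = 233
F_{14} = F_{13} + F_{12} = 233 + 144 = 377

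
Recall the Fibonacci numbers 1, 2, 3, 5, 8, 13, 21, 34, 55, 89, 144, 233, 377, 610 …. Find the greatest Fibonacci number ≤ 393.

377

377 ≤ 393 < 610, so the largest Fibonacci number not exceeding 393 is 377.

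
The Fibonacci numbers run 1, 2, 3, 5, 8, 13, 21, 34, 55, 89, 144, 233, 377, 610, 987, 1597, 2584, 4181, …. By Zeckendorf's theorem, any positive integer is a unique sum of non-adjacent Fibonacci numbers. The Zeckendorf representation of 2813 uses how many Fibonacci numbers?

Repeatedly subtract the largest Fibonacci number that fits:
take 2584 (≤ 2813); 2813 − 2584 = 229
take 144 (≤ 229); 229 − 144 = 85
take 55 (≤ 85); 85 − 55 = 30
take 21 (≤ 30); 30 − 21 = 9
take 8 (≤ 9); 9 − 8 = 1
take 1 (≤ 1); 1 − 1 = 0
2813 = 2584 + 144 + 55 + 21 + 8 + 1, which has 6 terms.

6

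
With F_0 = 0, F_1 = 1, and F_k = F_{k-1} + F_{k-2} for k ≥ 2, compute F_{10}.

Iterating the recurrence up to F_{3} = 2 and F_{2} = 1:
F_{4} = F_{3} + F_{2} = 2 + 1 = 3
F_{5} = F_{4} + F_{3} = 3 + 2 = 5
F_{6} = F_{5} + F_{4} = 5 + 3 = 8
F_{7} = F_{6} + F_{5} = 8 + 5 = 13
F_{8} = F_{7} + F_{6} = 13 + 8 = 21
F_{9} = F_{8} + F_{7} = 21 + 13 = 34
F_{10} = F_{9} + F_{8} = 34 + 21 = 55

55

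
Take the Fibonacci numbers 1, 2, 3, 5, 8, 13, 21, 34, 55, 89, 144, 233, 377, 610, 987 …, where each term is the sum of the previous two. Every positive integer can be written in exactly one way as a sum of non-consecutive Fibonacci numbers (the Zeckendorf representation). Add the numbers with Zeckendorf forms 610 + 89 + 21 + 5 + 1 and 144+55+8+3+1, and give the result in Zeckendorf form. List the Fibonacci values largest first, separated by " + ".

The two numbers are 726 and 211, so their sum is 937.
Greedily peel off the largest Fibonacci term at each step:
largest Fibonacci ≤ 937 is 610; 937 − 610 = 327
largest Fibonacci ≤ 327 is 233; 327 − 233 = 94
largest Fibonacci ≤ 94 is 89; 94 − 89 = 5
largest Fibonacci ≤ 5 is 5; 5 − 5 = 0

610 + 233 + 89 + 5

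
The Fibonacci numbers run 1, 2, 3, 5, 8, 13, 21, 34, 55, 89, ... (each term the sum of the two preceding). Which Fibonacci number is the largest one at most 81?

55

55 ≤ 81 < 89, so the largest Fibonacci number not exceeding 81 is 55.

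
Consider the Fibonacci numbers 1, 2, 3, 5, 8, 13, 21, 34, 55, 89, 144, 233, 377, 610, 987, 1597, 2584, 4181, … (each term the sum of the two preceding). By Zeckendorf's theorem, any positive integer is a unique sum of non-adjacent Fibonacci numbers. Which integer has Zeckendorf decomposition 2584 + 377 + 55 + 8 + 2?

2584 + 377 + 55 + 8 + 2 = 3026.

3026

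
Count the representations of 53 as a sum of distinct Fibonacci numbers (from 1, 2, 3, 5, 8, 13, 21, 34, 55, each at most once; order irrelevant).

4

53 = 34+13+5+1 = 34+13+3+2+1 = 34+8+5+3+2+1 = … (1 more), for 4 in all.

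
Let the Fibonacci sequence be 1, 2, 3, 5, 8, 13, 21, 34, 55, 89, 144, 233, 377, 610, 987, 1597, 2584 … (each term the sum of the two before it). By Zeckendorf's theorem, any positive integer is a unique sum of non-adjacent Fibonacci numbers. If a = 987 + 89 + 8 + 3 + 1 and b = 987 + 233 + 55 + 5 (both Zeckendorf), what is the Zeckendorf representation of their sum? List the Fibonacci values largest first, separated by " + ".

The two numbers are 1088 and 1280, so their sum is 2368.
2368 − 1597 = 771
771 − 610 = 161
161 − 144 = 17
17 − 13 = 4
4 − 3 = 1
1 − 1 = 0

1597 + 610 + 144 + 13 + 3 + 1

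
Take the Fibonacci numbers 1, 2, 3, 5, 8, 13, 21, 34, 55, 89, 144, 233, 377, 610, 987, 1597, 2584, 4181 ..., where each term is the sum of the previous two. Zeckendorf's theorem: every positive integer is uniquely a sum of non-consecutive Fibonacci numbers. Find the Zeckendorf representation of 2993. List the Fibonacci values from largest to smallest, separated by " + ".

largest Fibonacci ≤ 2993 is 2584; 2993 − 2584 = 409
largest Fibonacci ≤ 409 is 377; 409 − 377 = 32
largest Fibonacci ≤ 32 is 21; 32 − 21 = 11
largest Fibonacci ≤ 11 is 8; 11 − 8 = 3
largest Fibonacci ≤ 3 is 3; 3 − 3 = 0
So 2993 = 2584 + 377 + 21 + 8 + 3, with no two terms consecutive in the sequence.

2584 + 377 + 21 + 8 + 3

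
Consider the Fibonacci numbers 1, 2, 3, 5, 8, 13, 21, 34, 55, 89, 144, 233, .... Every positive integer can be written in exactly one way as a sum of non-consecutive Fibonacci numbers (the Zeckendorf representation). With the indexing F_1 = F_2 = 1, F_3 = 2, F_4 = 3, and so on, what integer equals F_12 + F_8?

165

F_12 + F_8 = 144 + 21 = 165.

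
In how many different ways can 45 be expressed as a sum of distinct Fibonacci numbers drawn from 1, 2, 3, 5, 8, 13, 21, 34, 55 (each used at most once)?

6

45 = 34+8+3 = 34+8+2+1 = 21+13+8+3 = 34+5+3+2+1 = … (2 more), for 6 in all.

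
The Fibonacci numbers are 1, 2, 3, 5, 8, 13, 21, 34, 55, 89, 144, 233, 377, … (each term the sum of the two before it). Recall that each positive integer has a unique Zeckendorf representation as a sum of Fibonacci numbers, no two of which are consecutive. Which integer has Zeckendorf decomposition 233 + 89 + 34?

233 + 89 + 34 = 356.

356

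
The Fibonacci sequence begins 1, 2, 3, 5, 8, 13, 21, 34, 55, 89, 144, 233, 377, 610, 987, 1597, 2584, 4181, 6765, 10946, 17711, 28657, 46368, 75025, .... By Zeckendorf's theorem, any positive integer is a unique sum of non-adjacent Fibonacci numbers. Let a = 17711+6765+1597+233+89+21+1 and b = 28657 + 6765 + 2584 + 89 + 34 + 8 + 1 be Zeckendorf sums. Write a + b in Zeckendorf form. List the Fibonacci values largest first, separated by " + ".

46368 + 17711 + 377 + 89 + 8 + 2

The two numbers are 26417 and 38138, so their sum is 64555.
Greedy algorithm:
largest Fibonacci ≤ 64555 is 46368; 64555 − 46368 = 18187
largest Fibonacci ≤ 18187 is 17711; 18187 − 17711 = 476
largest Fibonacci ≤ 476 is 377; 476 − 377 = 99
largest Fibonacci ≤ 99 is 89; 99 − 89 = 10
largest Fibonacci ≤ 10 is 8; 10 − 8 = 2
largest Fibonacci ≤ 2 is 2; 2 − 2 = 0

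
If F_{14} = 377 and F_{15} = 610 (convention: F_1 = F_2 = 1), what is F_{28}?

By the doubling identity F_{2k} = F_k(2F_{k+1} − F_k): F_{28} = 377·(2·610 − 377) = 377·843 = 317811.

317811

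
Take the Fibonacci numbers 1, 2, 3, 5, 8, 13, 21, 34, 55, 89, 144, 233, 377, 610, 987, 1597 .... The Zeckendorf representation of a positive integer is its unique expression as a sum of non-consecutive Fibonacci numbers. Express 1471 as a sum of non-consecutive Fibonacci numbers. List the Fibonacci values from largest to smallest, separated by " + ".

largest Fibonacci ≤ 1471 is 987; 1471 − 987 = 484
largest Fibonacci ≤ 484 is 377; 484 − 377 = 107
largest Fibonacci ≤ 107 is 89; 107 − 89 = 18
largest Fibonacci ≤ 18 is 13; 18 − 13 = 5
largest Fibonacci ≤ 5 is 5; 5 − 5 = 0
So 1471 = 987 + 377 + 89 + 13 + 5, with no two terms consecutive in the sequence.

987 + 377 + 89 + 13 + 5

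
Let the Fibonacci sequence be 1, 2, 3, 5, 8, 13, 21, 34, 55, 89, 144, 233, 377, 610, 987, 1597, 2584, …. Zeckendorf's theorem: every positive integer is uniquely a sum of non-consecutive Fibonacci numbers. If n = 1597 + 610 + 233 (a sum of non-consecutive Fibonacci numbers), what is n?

1597 + 610 + 233 = 2440.

2440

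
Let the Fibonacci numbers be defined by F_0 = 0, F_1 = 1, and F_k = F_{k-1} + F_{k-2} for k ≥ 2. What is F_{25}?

Iterating the recurrence up to F_{18} = 2584 and F_{17} = 1597:
F_{19} = F_{18} + F_{17} = 2584 + 1597 = 4181
F_{20} = F_{19} + F_{18} = 4181 + 2584 = 6765
F_{21} = F_{20} + F_{19} = 6765 + 4181 = 10946
F_{22} = F_{21} + F_{20} = 10946 + 6765 = 17711
F_{23} = F_{22} + F_{21} = 17711 + 10946 = 28657
F_{24} = F_{23} + F_{22} = 28657 + 17711 = 46368
F_{25} = F_{24} + F_{23} = 46368 + 28657 = 75025

75025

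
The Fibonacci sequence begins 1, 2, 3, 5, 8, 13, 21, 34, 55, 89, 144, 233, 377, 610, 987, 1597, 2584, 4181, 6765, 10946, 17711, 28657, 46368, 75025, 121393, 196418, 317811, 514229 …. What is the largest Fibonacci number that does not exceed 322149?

317811 ≤ 322149 < 514229, so the largest Fibonacci number not exceeding 322149 is 317811.

317811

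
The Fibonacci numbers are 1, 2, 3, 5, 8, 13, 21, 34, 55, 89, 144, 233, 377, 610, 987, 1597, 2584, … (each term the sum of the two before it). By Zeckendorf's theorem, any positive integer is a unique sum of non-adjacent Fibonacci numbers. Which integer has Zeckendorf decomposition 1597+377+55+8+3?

2040

1597+377+55+8+3 = 2040.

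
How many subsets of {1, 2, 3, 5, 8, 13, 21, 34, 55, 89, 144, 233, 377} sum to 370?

9

370 = 233+89+34+13+1 = 233+89+34+8+5+1 = 233+89+34+8+3+2+1 = … (6 more), for 9 in all.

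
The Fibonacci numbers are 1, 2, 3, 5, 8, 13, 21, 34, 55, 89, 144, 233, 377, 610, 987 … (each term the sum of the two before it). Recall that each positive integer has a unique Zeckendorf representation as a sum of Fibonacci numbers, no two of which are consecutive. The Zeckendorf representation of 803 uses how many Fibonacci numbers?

803 − 610 = 193
193 − 144 = 49
49 − 34 = 15
15 − 13 = 2
2 − 2 = 0
803 = 610 + 144 + 34 + 13 + 2, which has 5 terms.

5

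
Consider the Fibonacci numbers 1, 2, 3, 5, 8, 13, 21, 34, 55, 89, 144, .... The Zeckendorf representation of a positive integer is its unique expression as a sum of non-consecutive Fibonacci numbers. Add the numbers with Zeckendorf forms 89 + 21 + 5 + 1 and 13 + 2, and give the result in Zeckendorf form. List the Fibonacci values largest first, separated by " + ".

The two numbers are 116 and 15, so their sum is 131.
Repeatedly subtract the largest Fibonacci number that fits:
largest Fibonacci ≤ 131 is 89; 131 − 89 = 42
largest Fibonacci ≤ 42 is 34; 42 − 34 = 8
largest Fibonacci ≤ 8 is 8; 8 − 8 = 0

89 + 34 + 8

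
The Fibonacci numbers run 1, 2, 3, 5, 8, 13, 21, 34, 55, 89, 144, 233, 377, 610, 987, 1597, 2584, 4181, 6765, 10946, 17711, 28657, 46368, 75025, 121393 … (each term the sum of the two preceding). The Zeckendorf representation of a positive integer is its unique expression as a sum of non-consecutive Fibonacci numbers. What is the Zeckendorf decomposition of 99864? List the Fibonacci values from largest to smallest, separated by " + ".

75025 + 17711 + 6765 + 233 + 89 + 34 + 5 + 2

take 75025 (≤ 99864); 99864 − 75025 = 24839
take 17711 (≤ 24839); 24839 − 17711 = 7128
take 6765 (≤ 7128); 7128 − 6765 = 363
take 233 (≤ 363); 363 − 233 = 130
take 89 (≤ 130); 130 − 89 = 41
take 34 (≤ 41); 41 − 34 = 7
take 5 (≤ 7); 7 − 5 = 2
take 2 (≤ 2); 2 − 2 = 0
So 99864 = 75025 + 17711 + 6765 + 233 + 89 + 34 + 5 + 2, with no two terms consecutive in the sequence.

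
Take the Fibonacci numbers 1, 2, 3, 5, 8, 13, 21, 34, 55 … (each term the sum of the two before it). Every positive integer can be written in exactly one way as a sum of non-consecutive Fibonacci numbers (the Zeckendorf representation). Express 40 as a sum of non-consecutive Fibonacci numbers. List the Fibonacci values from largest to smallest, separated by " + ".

34 + 5 + 1

40 − 34 = 6
6 − 5 = 1
1 − 1 = 0
So 40 = 34 + 5 + 1, with no two terms consecutive in the sequence.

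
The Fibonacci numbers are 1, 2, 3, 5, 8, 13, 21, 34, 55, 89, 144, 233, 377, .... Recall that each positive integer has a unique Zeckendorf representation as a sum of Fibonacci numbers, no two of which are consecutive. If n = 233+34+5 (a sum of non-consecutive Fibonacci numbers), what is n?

233+34+5 = 272.

272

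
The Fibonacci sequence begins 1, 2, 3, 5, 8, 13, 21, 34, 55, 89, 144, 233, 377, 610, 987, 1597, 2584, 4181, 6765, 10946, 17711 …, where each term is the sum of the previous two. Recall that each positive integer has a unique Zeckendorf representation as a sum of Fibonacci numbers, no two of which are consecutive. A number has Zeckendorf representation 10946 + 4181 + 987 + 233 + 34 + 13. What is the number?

10946 + 4181 + 987 + 233 + 34 + 13 = 16394.

16394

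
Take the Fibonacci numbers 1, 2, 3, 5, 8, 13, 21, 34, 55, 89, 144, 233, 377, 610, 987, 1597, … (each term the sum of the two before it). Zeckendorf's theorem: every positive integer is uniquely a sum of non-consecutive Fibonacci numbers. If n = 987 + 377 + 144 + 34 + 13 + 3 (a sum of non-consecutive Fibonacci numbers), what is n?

987 + 377 + 144 + 34 + 13 + 3 = 1558.

1558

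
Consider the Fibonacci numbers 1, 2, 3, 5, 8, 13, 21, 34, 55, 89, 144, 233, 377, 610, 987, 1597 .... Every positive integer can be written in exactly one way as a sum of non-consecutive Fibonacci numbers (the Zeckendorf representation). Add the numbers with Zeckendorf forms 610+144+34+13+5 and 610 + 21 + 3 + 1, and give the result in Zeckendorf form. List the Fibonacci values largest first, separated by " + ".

The two numbers are 806 and 635, so their sum is 1441.
Greedy algorithm:
take 987 (≤ 1441); 1441 − 987 = 454
take 377 (≤ 454); 454 − 377 = 77
take 55 (≤ 77); 77 − 55 = 22
take 21 (≤ 22); 22 − 21 = 1
take 1 (≤ 1); 1 − 1 = 0

987 + 377 + 55 + 21 + 1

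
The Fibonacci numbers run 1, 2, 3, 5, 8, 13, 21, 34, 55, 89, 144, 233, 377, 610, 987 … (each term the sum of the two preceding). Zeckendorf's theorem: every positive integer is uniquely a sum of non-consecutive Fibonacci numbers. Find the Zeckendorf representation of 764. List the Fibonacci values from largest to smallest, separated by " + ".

610 + 144 + 8 + 2

Greedily peel off the largest Fibonacci term at each step:
764: greatest Fibonacci not exceeding it is 610, leaving 154
154: greatest Fibonacci not exceeding it is 144, leaving 10
10: greatest Fibonacci not exceeding it is 8, leaving 2
2: greatest Fibonacci not exceeding it is 2, leaving 0
So 764 = 610 + 144 + 8 + 2, with no two terms consecutive in the sequence.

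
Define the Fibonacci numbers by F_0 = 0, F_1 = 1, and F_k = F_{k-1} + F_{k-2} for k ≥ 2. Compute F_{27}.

Iterating the recurrence up to F_{19} = 4181 and F_{18} = 2584:
F_{20} = F_{19} + F_{18} = 4181 + 2584 = 6765
F_{21} = F_{20} + F_{19} = 6765 + 4181 = 10946
F_{22} = F_{21} + F_{20} = 10946 + 6765 = 17711
F_{23} = F_{22} + F_{21} = 17711 + 10946 = 28657
F_{24} = F_{23} + F_{22} = 28657 + 17711 = 46368
F_{25} = F_{24} + F_{23} = 46368 + 28657 = 75025
F_{26} = F_{25} + F_{24} = 75025 + 46368 = 121393
F_{27} = F_{26} + F_{25} = 121393 + 75025 = 196418

196418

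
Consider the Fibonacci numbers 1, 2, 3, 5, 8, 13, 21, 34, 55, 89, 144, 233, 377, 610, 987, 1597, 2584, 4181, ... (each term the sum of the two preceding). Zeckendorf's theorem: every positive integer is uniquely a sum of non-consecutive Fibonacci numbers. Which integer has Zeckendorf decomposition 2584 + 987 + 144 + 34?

2584 + 987 + 144 + 34 = 3749.

3749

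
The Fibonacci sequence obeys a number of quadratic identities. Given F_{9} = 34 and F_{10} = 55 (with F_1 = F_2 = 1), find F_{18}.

By the doubling identity F_{2k} = F_k(2F_{k+1} − F_k): F_{18} = 34·(2·55 − 34) = 34·76 = 2584.

2584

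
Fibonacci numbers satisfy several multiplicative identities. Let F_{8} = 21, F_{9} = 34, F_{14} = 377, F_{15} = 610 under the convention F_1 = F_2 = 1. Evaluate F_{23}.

28657

By the addition formula F_{m+n} = F_m F_{n+1} + F_{m−1} F_n with m=15, n=8: F_{23} = 610·34 + 377·21 = 20740 + 7917 = 28657.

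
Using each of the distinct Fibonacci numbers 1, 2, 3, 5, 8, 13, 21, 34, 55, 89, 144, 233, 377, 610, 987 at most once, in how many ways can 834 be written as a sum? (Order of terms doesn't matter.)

Starting from the Zeckendorf form and repeatedly splitting a term F_k into F_{k−1} + F_{k−2} (when neither is already used) reaches every representation.
834 = 610+144+55+21+3+1 = 610+144+55+13+8+3+1 = 377+233+144+55+21+3+1 = 610+144+34+21+13+8+3+1 = 377+233+144+55+13+8+3+1 = … (3 more), for 8 in all.

8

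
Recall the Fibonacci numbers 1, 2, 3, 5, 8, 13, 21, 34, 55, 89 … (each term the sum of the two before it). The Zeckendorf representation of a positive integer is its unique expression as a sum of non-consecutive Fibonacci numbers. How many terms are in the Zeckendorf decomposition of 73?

3

Greedy algorithm:
73: greatest Fibonacci not exceeding it is 55, leaving 18
18: greatest Fibonacci not exceeding it is 13, leaving 5
5: greatest Fibonacci not exceeding it is 5, leaving 0
73 = 55 + 13 + 5, which has 3 terms.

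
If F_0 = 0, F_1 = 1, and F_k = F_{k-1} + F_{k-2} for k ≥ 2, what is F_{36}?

14930352

Iterating the recurrence up to F_{31} = 1346269 and F_{30} = 832040:
F_{32} = F_{31} + F_{30} = 1346269 + 832040 = 2178309
F_{33} = F_{32} + F_{31} = 2178309 + 1346269 = 3524578
F_{34} = F_{33} + F_{32} = 3524578 + 2178309 = 5702887
F_{35} = F_{34} + F_{33} = 5702887 + 3524578 = 9227465
F_{36} = F_{35} + F_{34} = 9227465 + 5702887 = 14930352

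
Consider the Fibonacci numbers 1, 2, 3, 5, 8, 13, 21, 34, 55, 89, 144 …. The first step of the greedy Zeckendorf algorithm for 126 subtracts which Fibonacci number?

89

89 ≤ 126 < 144, so the largest Fibonacci number not exceeding 126 is 89.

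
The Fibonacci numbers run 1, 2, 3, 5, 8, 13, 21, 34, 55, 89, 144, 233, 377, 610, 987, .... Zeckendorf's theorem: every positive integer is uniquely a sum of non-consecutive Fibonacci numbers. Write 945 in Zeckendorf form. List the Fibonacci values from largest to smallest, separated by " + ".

610 + 233 + 89 + 13

Greedy algorithm:
take 610 (≤ 945); 945 − 610 = 335
take 233 (≤ 335); 335 − 233 = 102
take 89 (≤ 102); 102 − 89 = 13
take 13 (≤ 13); 13 − 13 = 0
So 945 = 610 + 233 + 89 + 13, with no two terms consecutive in the sequence.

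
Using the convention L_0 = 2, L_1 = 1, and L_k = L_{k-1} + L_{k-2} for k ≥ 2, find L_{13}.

Iterating the recurrence up to L_{5} = 11 and L_{4} = 7:
L_{6} = L_{5} + L_{4} = 11 + 7 = 18
L_{7} = L_{6} + L_{5} = 18 + 11 = 29
L_{8} = L_{7} + L_{6} = 29 + 18 = 47
L_{9} = L_{8} + L_{7} = 47 + 29 = 76
L_{10} = L_{9} + L_{8} = 76 + 47 = 123
L_{11} = L_{10} + L_{9} = 123 + 76 = 199
L_{12} = L_{11} + L_{10} = 199 + 123 = 322
L_{13} = L_{12} + L_{11} = 322 + 199 = 521

521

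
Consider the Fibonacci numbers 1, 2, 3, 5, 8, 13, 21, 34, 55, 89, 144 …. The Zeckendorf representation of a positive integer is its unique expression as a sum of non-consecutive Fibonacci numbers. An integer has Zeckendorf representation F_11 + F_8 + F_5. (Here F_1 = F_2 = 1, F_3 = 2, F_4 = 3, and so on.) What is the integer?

115

F_11 + F_8 + F_5 = 89 + 21 + 5 = 115.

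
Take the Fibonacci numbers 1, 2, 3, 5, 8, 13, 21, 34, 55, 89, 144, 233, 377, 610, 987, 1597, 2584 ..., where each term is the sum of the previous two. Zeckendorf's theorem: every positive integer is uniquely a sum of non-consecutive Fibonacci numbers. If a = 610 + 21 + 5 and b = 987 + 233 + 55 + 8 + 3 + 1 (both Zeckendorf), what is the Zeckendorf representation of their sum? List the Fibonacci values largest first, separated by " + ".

The two numbers are 636 and 1287, so their sum is 1923.
Greedily peel off the largest Fibonacci term at each step:
1923 − 1597 = 326
326 − 233 = 93
93 − 89 = 4
4 − 3 = 1
1 − 1 = 0

1597 + 233 + 89 + 3 + 1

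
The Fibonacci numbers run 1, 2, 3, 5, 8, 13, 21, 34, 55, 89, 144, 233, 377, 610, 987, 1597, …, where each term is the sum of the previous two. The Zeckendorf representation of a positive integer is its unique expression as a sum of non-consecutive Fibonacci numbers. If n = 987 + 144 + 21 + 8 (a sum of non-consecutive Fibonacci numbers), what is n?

987 + 144 + 21 + 8 = 1160.

1160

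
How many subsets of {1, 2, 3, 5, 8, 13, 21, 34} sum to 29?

5

29 = 21+8 = 21+5+3 = 21+5+2+1 = 13+8+5+3 = … (1 more), for 5 in all.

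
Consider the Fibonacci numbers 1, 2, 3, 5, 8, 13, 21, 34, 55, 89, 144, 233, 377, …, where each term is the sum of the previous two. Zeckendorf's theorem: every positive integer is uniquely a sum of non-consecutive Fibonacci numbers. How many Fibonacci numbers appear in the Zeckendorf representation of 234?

2

take 233 (≤ 234); 234 − 233 = 1
take 1 (≤ 1); 1 − 1 = 0
234 = 233 + 1, which has 2 terms.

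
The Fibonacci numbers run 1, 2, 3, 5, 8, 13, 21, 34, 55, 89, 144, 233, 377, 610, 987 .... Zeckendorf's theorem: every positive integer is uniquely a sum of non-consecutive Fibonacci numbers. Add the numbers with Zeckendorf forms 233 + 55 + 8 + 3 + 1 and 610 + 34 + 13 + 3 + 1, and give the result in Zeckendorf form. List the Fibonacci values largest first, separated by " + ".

610 + 233 + 89 + 21 + 8

The two numbers are 300 and 661, so their sum is 961.
610 ≤ 961 < 987, so take 610; remainder 351
233 ≤ 351 < 377, so take 233; remainder 118
89 ≤ 118 < 144, so take 89; remainder 29
21 ≤ 29 < 34, so take 21; remainder 8
8 ≤ 8 < 13, so take 8; remainder 0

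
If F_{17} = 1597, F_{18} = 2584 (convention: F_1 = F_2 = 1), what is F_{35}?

By the addition formula F_{m+n} = F_m F_{n+1} + F_{m−1} F_n with m=18, n=17: F_{35} = 2584·2584 + 1597·1597 = 6677056 + 2550409 = 9227465.

9227465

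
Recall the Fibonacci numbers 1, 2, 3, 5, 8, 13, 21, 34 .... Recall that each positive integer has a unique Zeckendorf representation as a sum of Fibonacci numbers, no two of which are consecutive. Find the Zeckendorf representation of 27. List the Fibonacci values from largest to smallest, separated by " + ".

Repeatedly subtract the largest Fibonacci number that fits:
take 21 (≤ 27); 27 − 21 = 6
take 5 (≤ 6); 6 − 5 = 1
take 1 (≤ 1); 1 − 1 = 0
So 27 = 21 + 5 + 1, with no two terms consecutive in the sequence.

21 + 5 + 1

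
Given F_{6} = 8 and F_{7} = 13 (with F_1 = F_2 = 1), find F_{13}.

By F_{2k+1} = F_k² + F_{k+1}²: F_{13} = 8² + 13² = 64 + 169 = 233.

233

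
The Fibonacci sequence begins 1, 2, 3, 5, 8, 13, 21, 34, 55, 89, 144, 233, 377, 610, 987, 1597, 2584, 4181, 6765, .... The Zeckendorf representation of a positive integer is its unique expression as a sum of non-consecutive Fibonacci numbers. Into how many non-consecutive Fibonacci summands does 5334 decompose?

5

5334 − 4181 = 1153
1153 − 987 = 166
166 − 144 = 22
22 − 21 = 1
1 − 1 = 0
5334 = 4181 + 987 + 144 + 21 + 1, which has 5 terms.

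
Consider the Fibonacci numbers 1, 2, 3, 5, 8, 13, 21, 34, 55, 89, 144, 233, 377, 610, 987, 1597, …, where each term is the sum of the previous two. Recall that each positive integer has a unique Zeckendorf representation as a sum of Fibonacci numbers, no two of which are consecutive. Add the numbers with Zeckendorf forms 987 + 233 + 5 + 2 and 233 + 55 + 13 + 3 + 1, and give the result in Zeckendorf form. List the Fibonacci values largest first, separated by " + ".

The two numbers are 1227 and 305, so their sum is 1532.
Greedy algorithm:
987 ≤ 1532 < 1597, so take 987; remainder 545
377 ≤ 545 < 610, so take 377; remainder 168
144 ≤ 168 < 233, so take 144; remainder 24
21 ≤ 24 < 34, so take 21; remainder 3
3 ≤ 3 < 5, so take 3; remainder 0

987 + 377 + 144 + 21 + 3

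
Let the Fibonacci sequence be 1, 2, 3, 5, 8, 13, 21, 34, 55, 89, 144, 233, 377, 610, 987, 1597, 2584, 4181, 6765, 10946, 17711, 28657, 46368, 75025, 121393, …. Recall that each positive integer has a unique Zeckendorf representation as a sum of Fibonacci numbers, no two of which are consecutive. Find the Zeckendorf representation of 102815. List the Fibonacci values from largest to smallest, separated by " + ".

Greedily peel off the largest Fibonacci term at each step:
subtract 75025 from 102815: 27790 remains
subtract 17711 from 27790: 10079 remains
subtract 6765 from 10079: 3314 remains
subtract 2584 from 3314: 730 remains
subtract 610 from 730: 120 remains
subtract 89 from 120: 31 remains
subtract 21 from 31: 10 remains
subtract 8 from 10: 2 remains
subtract 2 from 2: 0 remains
So 102815 = 75025 + 17711 + 6765 + 2584 + 610 + 89 + 21 + 8 + 2, with no two terms consecutive in the sequence.

75025 + 17711 + 6765 + 2584 + 610 + 89 + 21 + 8 + 2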